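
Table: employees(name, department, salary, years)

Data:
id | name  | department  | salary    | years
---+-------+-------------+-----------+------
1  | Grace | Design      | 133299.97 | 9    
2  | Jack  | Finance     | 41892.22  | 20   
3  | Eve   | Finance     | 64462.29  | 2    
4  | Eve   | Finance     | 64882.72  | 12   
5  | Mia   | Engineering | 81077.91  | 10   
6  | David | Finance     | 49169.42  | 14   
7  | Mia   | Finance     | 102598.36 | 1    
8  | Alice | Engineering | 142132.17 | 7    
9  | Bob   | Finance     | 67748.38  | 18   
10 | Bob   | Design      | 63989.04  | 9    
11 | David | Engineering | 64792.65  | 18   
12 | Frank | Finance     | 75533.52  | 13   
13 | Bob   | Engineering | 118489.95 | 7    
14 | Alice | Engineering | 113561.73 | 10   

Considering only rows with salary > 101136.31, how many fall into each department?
SELECT department, COUNT(*)
FROM employees
WHERE salary > 101136.31
GROUP BY department

Note: WHERE filters rows before grouping.

Result:
  Design: 1
  Engineering: 3
  Finance: 1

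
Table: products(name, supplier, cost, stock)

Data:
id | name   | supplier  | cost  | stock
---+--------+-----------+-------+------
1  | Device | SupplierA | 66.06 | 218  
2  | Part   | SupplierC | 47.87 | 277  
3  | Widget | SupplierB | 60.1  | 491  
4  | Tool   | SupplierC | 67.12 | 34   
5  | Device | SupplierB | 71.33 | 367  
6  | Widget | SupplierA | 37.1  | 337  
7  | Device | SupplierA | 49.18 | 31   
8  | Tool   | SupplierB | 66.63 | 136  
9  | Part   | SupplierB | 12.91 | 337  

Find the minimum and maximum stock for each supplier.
SELECT supplier, MIN(stock), MAX(stock)
FROM products
GROUP BY supplier

Result:
  SupplierA: min=31, max=337
  SupplierB: min=136, max=491
  SupplierC: min=34, max=277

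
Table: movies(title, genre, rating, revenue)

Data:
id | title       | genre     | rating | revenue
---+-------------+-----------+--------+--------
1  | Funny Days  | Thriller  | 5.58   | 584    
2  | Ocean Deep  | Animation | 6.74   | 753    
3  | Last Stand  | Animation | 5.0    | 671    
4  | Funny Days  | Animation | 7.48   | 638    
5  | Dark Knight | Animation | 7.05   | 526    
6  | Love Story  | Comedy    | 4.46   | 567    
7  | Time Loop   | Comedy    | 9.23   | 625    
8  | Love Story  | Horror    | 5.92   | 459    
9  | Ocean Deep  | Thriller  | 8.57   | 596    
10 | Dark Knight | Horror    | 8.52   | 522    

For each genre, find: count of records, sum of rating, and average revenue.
SELECT genre,
       COUNT(*) as cnt,
       SUM(rating) as total_rating,
       AVG(revenue) as avg_revenue
FROM movies
GROUP BY genre

Result:
  Animation: 4 records, 26.27 total rating, 647.00 avg revenue
  Comedy: 2 records, 13.69 total rating, 596.00 avg revenue
  Horror: 2 records, 14.44 total rating, 490.50 avg revenue
  Thriller: 2 records, 14.15 total rating, 590.00 avg revenue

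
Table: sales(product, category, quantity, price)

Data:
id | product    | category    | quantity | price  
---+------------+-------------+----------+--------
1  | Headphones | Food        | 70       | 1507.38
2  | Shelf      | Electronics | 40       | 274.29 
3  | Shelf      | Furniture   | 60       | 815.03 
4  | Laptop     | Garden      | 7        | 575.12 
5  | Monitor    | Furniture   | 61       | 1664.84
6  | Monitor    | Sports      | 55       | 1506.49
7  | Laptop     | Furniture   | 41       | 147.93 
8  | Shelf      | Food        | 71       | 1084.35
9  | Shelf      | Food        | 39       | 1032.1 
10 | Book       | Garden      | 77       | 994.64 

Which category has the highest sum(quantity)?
SELECT category, SUM(quantity) as val
FROM sales
GROUP BY category
ORDER BY val DESC
LIMIT 1

Result: Food with sum(quantity) = 180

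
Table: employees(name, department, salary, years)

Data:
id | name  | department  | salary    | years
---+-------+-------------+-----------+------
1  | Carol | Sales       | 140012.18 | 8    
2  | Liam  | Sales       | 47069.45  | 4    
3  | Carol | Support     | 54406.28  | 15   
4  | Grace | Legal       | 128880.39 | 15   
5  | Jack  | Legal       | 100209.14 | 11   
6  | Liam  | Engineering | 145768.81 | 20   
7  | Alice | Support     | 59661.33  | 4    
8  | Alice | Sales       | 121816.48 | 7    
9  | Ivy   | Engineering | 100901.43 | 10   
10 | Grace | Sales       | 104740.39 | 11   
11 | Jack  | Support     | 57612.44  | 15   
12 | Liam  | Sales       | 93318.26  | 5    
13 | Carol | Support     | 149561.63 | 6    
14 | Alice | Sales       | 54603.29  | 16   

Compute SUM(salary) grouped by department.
SELECT department, SUM(salary) as result
FROM employees
GROUP BY department

Result:
  Engineering: 246670.24
  Legal: 229089.53
  Sales: 561560.05
  Support: 321241.68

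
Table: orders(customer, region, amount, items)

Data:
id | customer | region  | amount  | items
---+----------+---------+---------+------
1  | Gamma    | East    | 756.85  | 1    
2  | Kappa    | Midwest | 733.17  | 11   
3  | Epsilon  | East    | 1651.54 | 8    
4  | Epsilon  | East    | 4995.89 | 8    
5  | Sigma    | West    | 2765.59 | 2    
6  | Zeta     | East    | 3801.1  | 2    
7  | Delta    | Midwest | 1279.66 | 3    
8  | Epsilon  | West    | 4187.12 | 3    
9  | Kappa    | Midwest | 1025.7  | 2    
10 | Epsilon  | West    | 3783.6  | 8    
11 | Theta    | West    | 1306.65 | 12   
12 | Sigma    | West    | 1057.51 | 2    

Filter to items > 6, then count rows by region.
SELECT region, COUNT(*)
FROM orders
WHERE items > 6
GROUP BY region

Note: WHERE filters rows before grouping.

Result:
  East: 2
  Midwest: 1
  West: 2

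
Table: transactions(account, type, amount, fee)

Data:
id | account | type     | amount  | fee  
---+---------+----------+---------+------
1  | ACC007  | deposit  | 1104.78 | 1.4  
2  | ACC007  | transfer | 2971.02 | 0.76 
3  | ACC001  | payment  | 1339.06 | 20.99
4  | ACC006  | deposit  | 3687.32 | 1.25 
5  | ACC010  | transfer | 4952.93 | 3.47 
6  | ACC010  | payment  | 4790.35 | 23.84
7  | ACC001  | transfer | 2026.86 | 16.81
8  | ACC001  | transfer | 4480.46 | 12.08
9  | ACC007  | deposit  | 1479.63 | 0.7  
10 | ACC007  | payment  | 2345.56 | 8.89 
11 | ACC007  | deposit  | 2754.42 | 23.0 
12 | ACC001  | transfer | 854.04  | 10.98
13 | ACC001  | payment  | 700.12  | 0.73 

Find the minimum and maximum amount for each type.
SELECT type, MIN(amount), MAX(amount)
FROM transactions
GROUP BY type

Result:
  deposit: min=1104.78, max=3687.32
  payment: min=700.12, max=4790.35
  transfer: min=854.04, max=4952.93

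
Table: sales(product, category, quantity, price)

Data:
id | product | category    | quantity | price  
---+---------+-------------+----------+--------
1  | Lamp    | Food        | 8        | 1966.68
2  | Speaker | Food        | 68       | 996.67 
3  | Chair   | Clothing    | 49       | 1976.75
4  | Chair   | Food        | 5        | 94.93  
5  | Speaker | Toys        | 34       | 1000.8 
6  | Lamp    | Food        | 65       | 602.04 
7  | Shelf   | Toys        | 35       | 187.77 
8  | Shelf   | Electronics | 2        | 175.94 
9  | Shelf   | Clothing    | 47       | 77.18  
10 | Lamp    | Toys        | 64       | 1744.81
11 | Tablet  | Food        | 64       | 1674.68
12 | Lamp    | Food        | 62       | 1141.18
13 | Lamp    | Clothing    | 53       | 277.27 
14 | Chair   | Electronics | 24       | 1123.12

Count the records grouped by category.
SELECT category, COUNT(*) as count
FROM sales
GROUP BY category

Result:
  Clothing: 3
  Electronics: 2
  Food: 6
  Toys: 3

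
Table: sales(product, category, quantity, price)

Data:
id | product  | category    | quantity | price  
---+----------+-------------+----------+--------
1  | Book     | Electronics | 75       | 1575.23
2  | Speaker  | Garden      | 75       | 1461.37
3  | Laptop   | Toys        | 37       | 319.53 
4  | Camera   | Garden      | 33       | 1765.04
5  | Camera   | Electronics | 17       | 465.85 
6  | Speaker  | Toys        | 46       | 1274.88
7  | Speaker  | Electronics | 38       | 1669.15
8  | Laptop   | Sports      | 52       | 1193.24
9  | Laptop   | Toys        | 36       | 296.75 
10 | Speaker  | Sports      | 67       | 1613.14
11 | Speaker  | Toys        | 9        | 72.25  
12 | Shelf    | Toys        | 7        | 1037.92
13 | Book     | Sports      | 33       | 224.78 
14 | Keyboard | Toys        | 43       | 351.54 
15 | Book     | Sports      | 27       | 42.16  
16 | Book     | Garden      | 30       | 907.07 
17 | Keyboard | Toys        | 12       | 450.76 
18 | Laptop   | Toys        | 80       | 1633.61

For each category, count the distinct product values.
SELECT category, COUNT(DISTINCT product)
FROM sales
GROUP BY category

Result:
  Electronics: 3 distinct
  Garden: 3 distinct
  Sports: 3 distinct
  Toys: 4 distinct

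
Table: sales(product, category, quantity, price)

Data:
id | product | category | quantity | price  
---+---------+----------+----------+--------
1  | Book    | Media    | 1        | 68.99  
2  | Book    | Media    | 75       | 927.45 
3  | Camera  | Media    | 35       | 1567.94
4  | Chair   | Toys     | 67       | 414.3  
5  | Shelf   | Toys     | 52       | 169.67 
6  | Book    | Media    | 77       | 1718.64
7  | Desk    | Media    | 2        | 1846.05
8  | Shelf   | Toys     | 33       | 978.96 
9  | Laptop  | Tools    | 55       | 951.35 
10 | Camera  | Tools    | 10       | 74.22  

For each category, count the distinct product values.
SELECT category, COUNT(DISTINCT product)
FROM sales
GROUP BY category

Result:
  Media: 3 distinct
  Tools: 2 distinct
  Toys: 2 distinct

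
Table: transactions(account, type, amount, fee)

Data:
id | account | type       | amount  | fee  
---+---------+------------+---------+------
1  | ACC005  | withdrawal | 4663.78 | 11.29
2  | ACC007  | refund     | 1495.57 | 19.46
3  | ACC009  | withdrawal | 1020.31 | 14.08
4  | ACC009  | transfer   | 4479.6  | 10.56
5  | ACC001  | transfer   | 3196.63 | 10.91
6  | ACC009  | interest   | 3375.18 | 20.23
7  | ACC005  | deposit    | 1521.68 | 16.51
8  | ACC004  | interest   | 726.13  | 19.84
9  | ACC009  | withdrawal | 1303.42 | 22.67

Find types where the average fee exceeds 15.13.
SELECT type, AVG(fee)
FROM transactions
GROUP BY type
HAVING AVG(fee) > 15.13

Result:
  deposit: avg=16.51
  interest: avg=20.04
  refund: avg=19.46
  withdrawal: avg=16.01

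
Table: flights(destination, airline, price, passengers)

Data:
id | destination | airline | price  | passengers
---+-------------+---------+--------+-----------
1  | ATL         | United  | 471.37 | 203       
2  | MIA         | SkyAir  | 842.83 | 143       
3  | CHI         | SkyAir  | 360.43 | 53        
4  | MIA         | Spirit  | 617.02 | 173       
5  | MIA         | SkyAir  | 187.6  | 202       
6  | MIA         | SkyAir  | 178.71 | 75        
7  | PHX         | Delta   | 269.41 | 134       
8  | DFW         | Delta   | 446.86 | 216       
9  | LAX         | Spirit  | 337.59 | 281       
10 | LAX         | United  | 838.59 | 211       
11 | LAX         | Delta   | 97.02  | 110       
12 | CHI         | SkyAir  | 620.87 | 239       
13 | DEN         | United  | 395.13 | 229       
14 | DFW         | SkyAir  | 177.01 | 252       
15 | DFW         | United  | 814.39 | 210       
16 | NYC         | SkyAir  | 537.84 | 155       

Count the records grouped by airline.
SELECT airline, COUNT(*) as count
FROM flights
GROUP BY airline

Result:
  Delta: 3
  SkyAir: 7
  Spirit: 2
  United: 4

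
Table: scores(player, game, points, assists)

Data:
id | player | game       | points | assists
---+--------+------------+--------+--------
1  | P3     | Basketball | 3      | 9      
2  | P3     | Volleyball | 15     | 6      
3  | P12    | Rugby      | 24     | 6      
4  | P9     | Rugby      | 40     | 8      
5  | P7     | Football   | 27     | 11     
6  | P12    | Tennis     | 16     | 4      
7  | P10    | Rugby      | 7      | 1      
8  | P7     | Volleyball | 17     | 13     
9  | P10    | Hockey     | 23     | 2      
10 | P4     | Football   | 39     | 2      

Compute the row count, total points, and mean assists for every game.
SELECT game,
       COUNT(*) as cnt,
       SUM(points) as total_points,
       AVG(assists) as avg_assists
FROM scores
GROUP BY game

Result:
  Basketball: 1 records, 3 total points, 9.00 avg assists
  Football: 2 records, 66 total points, 6.50 avg assists
  Hockey: 1 records, 23 total points, 2.00 avg assists
  Rugby: 3 records, 71 total points, 5.00 avg assists
  Tennis: 1 records, 16 total points, 4.00 avg assists
  Volleyball: 2 records, 32 total points, 9.50 avg assists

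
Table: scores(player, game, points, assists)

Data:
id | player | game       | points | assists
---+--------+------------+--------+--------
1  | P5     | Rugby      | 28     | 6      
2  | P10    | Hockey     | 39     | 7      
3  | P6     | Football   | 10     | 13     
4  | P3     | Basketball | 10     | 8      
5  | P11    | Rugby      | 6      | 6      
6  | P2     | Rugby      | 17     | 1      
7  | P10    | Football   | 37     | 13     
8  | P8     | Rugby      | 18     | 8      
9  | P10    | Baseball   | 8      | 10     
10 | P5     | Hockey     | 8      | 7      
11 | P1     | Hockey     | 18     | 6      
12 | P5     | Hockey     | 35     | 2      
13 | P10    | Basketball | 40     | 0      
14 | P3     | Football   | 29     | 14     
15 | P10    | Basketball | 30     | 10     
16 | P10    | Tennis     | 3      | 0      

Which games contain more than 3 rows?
SELECT game, COUNT(*) as cnt
FROM scores
GROUP BY game
HAVING COUNT(*) > 3

Result:
  Hockey: 4
  Rugby: 4

Note: HAVING filters groups after aggregation, WHERE filters rows before.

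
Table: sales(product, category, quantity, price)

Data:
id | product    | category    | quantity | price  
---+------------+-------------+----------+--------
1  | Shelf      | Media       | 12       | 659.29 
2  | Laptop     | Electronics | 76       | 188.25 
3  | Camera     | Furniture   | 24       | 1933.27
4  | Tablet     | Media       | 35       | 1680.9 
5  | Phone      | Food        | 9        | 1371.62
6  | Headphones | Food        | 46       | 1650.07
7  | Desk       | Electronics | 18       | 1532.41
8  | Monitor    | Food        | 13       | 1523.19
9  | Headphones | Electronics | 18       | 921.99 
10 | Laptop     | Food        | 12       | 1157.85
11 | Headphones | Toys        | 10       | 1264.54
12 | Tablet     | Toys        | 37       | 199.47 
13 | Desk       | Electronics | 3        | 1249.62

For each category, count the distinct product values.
SELECT category, COUNT(DISTINCT product)
FROM sales
GROUP BY category

Result:
  Electronics: 3 distinct
  Food: 4 distinct
  Furniture: 1 distinct
  Media: 2 distinct
  Toys: 2 distinct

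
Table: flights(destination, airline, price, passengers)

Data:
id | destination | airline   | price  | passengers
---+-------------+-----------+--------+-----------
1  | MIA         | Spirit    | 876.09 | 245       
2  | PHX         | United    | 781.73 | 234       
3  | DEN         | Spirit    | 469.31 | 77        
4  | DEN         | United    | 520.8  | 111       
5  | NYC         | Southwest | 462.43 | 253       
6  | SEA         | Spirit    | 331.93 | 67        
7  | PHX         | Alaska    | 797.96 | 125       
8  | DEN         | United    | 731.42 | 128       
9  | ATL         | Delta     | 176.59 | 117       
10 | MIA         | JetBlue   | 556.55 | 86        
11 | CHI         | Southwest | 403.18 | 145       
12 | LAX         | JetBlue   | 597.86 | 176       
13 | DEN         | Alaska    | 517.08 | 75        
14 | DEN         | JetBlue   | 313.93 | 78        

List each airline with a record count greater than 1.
SELECT airline, COUNT(*) as cnt
FROM flights
GROUP BY airline
HAVING COUNT(*) > 1

Result:
  Alaska: 2
  JetBlue: 3
  Southwest: 2
  Spirit: 3
  United: 3

Note: HAVING filters groups after aggregation, WHERE filters rows before.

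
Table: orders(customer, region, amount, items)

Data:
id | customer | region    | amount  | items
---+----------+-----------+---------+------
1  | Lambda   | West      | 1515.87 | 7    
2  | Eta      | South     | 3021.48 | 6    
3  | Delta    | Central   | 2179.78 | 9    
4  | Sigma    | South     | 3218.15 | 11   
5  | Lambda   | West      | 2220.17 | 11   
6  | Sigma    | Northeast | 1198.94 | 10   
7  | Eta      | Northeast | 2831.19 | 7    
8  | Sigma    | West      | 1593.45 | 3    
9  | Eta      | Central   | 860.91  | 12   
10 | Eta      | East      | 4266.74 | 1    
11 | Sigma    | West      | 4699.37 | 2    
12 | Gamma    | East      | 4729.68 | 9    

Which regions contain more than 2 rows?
SELECT region, COUNT(*) as cnt
FROM orders
GROUP BY region
HAVING COUNT(*) > 2

Result:
  West: 4

Note: HAVING filters groups after aggregation, WHERE filters rows before.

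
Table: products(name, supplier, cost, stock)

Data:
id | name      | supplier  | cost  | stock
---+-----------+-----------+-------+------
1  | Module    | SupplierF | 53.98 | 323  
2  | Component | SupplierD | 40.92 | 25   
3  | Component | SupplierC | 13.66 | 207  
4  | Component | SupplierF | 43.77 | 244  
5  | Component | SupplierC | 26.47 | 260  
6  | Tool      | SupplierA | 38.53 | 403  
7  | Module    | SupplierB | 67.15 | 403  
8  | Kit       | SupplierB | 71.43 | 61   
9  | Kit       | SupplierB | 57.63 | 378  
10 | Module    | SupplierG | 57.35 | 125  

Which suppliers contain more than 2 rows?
SELECT supplier, COUNT(*) as cnt
FROM products
GROUP BY supplier
HAVING COUNT(*) > 2

Result:
  SupplierB: 3

Note: HAVING filters groups after aggregation, WHERE filters rows before.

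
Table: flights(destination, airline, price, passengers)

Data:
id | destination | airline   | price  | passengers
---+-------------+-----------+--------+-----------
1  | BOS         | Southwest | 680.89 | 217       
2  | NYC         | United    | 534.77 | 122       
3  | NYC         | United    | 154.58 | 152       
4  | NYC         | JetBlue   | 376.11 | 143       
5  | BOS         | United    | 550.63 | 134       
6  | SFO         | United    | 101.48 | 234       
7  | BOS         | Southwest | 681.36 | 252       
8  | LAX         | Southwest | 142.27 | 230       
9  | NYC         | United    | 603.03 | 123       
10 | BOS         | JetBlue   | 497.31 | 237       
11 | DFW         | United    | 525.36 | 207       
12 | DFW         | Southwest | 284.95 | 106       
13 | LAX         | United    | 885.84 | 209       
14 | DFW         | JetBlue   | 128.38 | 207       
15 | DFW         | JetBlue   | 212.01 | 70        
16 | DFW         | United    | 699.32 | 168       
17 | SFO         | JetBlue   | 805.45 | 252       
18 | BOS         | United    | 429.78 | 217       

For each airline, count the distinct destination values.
SELECT airline, COUNT(DISTINCT destination)
FROM flights
GROUP BY airline

Result:
  JetBlue: 4 distinct
  Southwest: 3 distinct
  United: 5 distinct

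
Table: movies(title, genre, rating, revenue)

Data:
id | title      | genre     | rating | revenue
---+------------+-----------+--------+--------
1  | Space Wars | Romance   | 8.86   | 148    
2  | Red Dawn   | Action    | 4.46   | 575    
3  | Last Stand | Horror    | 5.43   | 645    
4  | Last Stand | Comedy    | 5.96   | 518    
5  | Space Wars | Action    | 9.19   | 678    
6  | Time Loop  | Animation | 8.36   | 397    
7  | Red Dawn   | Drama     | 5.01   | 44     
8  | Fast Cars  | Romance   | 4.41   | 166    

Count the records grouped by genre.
SELECT genre, COUNT(*) as count
FROM movies
GROUP BY genre

Result:
  Action: 2
  Animation: 1
  Comedy: 1
  Drama: 1
  Horror: 1
  Romance: 2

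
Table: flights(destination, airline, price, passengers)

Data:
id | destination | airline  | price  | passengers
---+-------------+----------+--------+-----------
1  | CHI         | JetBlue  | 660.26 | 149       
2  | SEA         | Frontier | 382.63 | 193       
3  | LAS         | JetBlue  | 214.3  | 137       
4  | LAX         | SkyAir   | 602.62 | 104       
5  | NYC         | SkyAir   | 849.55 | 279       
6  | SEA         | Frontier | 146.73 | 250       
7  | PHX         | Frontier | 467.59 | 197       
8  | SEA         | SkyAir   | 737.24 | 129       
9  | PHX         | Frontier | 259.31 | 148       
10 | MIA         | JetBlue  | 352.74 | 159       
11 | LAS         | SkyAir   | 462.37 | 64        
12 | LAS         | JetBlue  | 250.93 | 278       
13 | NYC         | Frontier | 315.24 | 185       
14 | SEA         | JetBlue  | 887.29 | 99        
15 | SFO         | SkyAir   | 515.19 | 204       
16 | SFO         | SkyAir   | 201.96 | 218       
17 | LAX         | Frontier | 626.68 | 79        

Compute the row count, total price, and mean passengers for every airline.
SELECT airline,
       COUNT(*) as cnt,
       SUM(price) as total_price,
       AVG(passengers) as avg_passengers
FROM flights
GROUP BY airline

Result:
  Frontier: 6 records, 2198.18 total price, 175.33 avg passengers
  JetBlue: 5 records, 2365.52 total price, 164.40 avg passengers
  SkyAir: 6 records, 3368.93 total price, 166.33 avg passengers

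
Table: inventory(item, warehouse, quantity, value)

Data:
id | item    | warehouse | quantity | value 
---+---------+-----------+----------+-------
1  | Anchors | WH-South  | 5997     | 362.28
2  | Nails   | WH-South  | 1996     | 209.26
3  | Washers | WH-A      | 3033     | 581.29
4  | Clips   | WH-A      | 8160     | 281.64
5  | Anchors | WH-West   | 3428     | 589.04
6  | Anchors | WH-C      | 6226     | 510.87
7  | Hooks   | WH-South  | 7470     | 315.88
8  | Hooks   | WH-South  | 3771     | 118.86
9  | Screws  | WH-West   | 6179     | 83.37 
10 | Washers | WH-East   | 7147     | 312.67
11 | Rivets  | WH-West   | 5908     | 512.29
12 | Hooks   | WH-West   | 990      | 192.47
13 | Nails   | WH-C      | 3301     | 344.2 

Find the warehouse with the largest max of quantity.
SELECT warehouse, MAX(quantity) as val
FROM inventory
GROUP BY warehouse
ORDER BY val DESC
LIMIT 1

Result: WH-A with max(quantity) = 8160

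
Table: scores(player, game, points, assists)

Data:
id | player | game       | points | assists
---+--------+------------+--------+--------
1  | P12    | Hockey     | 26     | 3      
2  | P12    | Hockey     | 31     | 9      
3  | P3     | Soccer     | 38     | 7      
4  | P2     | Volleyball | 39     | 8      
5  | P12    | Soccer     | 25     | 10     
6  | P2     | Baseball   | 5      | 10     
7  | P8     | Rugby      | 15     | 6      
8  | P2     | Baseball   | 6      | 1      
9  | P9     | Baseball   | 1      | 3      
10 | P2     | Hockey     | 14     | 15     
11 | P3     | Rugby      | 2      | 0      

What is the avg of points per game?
SELECT game, AVG(points) as result
FROM scores
GROUP BY game

Result:
  Baseball: 4.00
  Hockey: 23.67
  Rugby: 8.50
  Soccer: 31.50
  Volleyball: 39.00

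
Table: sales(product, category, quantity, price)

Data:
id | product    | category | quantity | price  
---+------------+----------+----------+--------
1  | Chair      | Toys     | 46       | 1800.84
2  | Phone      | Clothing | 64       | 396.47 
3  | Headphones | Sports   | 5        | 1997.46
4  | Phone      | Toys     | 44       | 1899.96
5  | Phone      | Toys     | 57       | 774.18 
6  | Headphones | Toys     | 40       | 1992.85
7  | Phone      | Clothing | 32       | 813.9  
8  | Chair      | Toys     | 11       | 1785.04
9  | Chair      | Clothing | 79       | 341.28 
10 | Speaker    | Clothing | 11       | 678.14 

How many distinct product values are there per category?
SELECT category, COUNT(DISTINCT product)
FROM sales
GROUP BY category

Result:
  Clothing: 3 distinct
  Sports: 1 distinct
  Toys: 3 distinct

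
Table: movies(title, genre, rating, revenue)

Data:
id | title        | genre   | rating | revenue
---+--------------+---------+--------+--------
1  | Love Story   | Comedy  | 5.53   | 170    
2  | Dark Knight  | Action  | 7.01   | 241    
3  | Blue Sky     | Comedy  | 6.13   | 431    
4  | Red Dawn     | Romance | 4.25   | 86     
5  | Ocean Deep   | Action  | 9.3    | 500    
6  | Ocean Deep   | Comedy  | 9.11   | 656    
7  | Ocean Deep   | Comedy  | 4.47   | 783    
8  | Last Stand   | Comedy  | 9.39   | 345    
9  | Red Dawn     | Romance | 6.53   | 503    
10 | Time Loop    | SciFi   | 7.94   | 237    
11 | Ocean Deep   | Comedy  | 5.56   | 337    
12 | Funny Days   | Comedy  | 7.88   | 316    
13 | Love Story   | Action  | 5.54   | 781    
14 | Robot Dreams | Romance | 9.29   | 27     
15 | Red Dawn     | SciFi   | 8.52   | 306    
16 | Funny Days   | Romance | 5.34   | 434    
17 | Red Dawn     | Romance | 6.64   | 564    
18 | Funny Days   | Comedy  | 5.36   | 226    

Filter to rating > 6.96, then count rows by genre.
SELECT genre, COUNT(*)
FROM movies
WHERE rating > 6.96
GROUP BY genre

Note: WHERE filters rows before grouping.

Result:
  Action: 2
  Comedy: 3
  Romance: 1
  SciFi: 2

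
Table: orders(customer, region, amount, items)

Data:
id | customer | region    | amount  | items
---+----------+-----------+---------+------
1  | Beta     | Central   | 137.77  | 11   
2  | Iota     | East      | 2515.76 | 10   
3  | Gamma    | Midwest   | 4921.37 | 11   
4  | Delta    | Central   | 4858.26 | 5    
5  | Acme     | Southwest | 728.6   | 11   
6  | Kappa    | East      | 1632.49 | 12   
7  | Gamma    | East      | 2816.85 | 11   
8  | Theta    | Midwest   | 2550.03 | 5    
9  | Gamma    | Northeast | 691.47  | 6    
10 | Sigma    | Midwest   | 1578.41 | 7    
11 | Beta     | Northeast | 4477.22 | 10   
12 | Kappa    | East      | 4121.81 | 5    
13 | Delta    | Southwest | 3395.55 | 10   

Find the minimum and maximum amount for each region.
SELECT region, MIN(amount), MAX(amount)
FROM orders
GROUP BY region

Result:
  Central: min=137.77, max=4858.26
  East: min=1632.49, max=4121.81
  Midwest: min=1578.41, max=4921.37
  Northeast: min=691.47, max=4477.22
  Southwest: min=728.60, max=3395.55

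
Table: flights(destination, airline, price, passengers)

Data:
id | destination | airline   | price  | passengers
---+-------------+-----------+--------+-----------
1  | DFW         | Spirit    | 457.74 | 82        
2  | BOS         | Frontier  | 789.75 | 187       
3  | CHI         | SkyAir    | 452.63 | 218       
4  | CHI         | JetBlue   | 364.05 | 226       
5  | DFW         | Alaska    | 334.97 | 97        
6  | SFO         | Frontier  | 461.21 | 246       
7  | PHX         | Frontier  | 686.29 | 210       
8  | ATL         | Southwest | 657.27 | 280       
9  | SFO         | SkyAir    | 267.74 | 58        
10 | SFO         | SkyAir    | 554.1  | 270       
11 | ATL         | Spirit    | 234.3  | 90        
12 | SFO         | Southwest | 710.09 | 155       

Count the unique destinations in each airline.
SELECT airline, COUNT(DISTINCT destination)
FROM flights
GROUP BY airline

Result:
  Alaska: 1 distinct
  Frontier: 3 distinct
  JetBlue: 1 distinct
  SkyAir: 2 distinct
  Southwest: 2 distinct
  Spirit: 2 distinct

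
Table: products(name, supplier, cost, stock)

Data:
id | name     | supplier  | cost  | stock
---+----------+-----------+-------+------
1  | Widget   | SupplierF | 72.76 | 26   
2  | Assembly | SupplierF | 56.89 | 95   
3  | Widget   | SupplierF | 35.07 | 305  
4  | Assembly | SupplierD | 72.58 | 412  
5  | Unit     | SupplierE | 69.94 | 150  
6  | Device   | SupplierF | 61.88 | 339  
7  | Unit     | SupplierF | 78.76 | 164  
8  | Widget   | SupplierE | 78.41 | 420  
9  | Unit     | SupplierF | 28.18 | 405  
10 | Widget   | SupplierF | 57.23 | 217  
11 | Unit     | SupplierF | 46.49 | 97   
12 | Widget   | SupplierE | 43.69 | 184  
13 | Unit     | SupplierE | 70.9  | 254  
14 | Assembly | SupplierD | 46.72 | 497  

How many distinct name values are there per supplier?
SELECT supplier, COUNT(DISTINCT name)
FROM products
GROUP BY supplier

Result:
  SupplierD: 1 distinct
  SupplierE: 2 distinct
  SupplierF: 4 distinct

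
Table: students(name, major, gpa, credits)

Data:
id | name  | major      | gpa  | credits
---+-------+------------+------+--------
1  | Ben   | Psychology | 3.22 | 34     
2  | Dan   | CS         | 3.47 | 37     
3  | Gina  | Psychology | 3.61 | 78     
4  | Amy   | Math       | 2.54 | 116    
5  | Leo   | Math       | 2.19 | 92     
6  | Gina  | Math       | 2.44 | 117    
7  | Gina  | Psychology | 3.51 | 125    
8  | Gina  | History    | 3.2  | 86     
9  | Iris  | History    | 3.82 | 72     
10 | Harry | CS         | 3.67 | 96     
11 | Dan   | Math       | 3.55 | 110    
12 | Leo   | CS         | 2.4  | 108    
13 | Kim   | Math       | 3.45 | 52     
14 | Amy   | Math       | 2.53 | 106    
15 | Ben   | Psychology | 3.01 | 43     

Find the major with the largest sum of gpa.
SELECT major, SUM(gpa) as val
FROM students
GROUP BY major
ORDER BY val DESC
LIMIT 1

Result: Math with sum(gpa) = 16.70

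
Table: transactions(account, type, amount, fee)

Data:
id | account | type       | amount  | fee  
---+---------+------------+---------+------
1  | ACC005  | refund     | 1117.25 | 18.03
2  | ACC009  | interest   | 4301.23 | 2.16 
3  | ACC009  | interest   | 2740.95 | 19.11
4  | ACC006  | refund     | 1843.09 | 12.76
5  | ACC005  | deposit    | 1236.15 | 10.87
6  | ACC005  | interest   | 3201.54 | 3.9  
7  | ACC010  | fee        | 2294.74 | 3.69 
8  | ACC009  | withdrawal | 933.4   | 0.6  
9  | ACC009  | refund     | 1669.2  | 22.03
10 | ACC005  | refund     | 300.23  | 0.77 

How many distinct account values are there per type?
SELECT type, COUNT(DISTINCT account)
FROM transactions
GROUP BY type

Result:
  deposit: 1 distinct
  fee: 1 distinct
  interest: 2 distinct
  refund: 3 distinct
  withdrawal: 1 distinct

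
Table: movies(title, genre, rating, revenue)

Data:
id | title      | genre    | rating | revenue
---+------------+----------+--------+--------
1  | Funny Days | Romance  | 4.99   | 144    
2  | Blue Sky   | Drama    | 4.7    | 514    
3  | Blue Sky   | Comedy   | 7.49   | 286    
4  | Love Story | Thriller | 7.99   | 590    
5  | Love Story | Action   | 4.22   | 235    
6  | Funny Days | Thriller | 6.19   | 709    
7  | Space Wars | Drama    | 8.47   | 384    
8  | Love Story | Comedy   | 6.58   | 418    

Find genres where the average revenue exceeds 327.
SELECT genre, AVG(revenue)
FROM movies
GROUP BY genre
HAVING AVG(revenue) > 327

Result:
  Comedy: avg=352.00
  Drama: avg=449.00
  Thriller: avg=649.50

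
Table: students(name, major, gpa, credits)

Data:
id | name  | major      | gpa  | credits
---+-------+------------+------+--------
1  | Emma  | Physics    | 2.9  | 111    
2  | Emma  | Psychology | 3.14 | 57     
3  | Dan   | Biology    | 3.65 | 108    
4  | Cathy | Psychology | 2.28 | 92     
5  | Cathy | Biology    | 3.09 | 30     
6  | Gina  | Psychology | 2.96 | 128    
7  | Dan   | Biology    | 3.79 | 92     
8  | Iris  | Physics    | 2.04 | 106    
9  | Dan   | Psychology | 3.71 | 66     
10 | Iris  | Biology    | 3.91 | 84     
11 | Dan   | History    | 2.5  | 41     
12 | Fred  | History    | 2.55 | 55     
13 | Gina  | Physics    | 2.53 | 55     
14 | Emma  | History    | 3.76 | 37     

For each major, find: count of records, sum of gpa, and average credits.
SELECT major,
       COUNT(*) as cnt,
       SUM(gpa) as total_gpa,
       AVG(credits) as avg_credits
FROM students
GROUP BY major

Result:
  Biology: 4 records, 14.44 total gpa, 78.50 avg credits
  History: 3 records, 8.81 total gpa, 44.33 avg credits
  Physics: 3 records, 7.47 total gpa, 90.67 avg credits
  Psychology: 4 records, 12.09 total gpa, 85.75 avg credits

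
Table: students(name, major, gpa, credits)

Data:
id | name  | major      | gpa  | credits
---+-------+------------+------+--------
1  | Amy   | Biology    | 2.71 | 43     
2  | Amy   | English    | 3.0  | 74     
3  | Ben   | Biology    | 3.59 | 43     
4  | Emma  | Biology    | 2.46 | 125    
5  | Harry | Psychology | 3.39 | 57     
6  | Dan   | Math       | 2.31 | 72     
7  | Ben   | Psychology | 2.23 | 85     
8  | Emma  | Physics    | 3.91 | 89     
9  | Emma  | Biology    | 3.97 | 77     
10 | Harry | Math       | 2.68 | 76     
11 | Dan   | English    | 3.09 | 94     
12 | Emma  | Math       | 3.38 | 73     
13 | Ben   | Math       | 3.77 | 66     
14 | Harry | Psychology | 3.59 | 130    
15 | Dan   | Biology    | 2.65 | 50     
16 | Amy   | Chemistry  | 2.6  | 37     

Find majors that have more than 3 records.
SELECT major, COUNT(*) as cnt
FROM students
GROUP BY major
HAVING COUNT(*) > 3

Result:
  Biology: 5
  Math: 4

Note: HAVING filters groups after aggregation, WHERE filters rows before.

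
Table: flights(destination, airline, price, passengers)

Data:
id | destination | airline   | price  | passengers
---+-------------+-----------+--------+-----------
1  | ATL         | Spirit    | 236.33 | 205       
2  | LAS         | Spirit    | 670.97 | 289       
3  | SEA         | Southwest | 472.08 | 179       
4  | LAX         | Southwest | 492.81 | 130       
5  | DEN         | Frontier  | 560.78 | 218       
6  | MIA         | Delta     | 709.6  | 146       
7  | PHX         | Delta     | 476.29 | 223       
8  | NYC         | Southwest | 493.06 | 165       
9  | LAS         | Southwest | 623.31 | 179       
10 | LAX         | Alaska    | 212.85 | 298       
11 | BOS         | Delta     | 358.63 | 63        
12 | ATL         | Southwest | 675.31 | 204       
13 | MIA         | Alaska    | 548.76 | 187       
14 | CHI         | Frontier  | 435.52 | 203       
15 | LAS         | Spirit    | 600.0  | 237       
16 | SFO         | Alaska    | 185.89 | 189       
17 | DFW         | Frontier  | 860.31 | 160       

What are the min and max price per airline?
SELECT airline, MIN(price), MAX(price)
FROM flights
GROUP BY airline

Result:
  Alaska: min=185.89, max=548.76
  Delta: min=358.63, max=709.60
  Frontier: min=435.52, max=860.31
  Southwest: min=472.08, max=675.31
  Spirit: min=236.33, max=670.97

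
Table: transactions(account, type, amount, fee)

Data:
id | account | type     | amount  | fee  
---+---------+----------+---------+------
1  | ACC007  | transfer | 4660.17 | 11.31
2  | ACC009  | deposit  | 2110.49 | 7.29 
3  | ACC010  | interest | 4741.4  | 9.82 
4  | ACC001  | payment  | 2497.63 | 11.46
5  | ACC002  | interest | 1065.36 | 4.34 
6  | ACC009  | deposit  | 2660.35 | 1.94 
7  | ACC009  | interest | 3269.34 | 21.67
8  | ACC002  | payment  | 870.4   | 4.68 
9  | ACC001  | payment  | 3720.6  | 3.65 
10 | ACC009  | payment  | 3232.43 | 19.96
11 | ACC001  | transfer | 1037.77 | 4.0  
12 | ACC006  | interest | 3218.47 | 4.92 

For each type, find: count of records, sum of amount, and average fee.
SELECT type,
       COUNT(*) as cnt,
       SUM(amount) as total_amount,
       AVG(fee) as avg_fee
FROM transactions
GROUP BY type

Result:
  deposit: 2 records, 4770.84 total amount, 4.62 avg fee
  interest: 4 records, 12294.57 total amount, 10.19 avg fee
  payment: 4 records, 10321.06 total amount, 9.94 avg fee
  transfer: 2 records, 5697.94 total amount, 7.66 avg fee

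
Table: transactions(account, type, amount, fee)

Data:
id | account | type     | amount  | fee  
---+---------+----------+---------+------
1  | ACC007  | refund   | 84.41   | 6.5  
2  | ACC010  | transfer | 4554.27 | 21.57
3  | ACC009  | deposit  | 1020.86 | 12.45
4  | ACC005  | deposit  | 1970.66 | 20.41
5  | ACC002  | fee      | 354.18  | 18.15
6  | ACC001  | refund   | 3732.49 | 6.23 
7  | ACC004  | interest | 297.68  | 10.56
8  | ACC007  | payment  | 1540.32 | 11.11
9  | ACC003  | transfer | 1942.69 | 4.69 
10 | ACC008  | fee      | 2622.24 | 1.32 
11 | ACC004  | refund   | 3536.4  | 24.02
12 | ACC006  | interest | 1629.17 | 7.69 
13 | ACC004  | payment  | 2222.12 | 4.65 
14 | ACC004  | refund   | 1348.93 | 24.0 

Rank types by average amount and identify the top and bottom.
SELECT type, AVG(amount)
FROM transactions
GROUP BY type
ORDER BY AVG(amount)

All groups:
  interest: 963.43
  fee: 1488.21
  deposit: 1495.76
  payment: 1881.22
  refund: 2175.56
  transfer: 3248.48

Highest: transfer (3248.48)
Lowest: interest (963.43)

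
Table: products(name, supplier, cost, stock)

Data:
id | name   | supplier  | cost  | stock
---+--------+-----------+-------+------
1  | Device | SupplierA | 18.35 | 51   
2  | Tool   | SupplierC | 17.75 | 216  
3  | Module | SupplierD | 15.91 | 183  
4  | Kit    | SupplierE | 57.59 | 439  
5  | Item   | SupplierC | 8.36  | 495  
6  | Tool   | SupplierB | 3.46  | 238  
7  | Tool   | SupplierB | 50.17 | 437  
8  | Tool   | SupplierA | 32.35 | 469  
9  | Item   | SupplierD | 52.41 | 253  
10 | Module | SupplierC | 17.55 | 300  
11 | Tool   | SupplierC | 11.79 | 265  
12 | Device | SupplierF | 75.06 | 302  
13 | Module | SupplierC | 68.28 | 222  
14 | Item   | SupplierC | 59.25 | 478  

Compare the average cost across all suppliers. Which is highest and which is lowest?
SELECT supplier, AVG(cost)
FROM products
GROUP BY supplier
ORDER BY AVG(cost)

All groups:
  SupplierA: 25.35
  SupplierB: 26.82
  SupplierC: 30.50
  SupplierD: 34.16
  SupplierE: 57.59
  SupplierF: 75.06

Highest: SupplierF (75.06)
Lowest: SupplierA (25.35)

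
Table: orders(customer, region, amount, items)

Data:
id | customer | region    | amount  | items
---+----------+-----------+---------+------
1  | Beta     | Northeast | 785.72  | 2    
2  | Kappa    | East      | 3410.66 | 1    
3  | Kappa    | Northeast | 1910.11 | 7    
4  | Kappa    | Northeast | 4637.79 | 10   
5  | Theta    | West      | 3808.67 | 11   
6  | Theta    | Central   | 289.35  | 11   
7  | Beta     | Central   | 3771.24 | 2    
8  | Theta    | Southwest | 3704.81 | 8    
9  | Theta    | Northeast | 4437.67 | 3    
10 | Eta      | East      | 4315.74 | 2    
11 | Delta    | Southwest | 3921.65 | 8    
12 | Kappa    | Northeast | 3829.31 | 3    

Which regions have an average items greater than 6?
SELECT region, AVG(items)
FROM orders
GROUP BY region
HAVING AVG(items) > 6

Result:
  Central: avg=6.50
  Southwest: avg=8.00
  West: avg=11.00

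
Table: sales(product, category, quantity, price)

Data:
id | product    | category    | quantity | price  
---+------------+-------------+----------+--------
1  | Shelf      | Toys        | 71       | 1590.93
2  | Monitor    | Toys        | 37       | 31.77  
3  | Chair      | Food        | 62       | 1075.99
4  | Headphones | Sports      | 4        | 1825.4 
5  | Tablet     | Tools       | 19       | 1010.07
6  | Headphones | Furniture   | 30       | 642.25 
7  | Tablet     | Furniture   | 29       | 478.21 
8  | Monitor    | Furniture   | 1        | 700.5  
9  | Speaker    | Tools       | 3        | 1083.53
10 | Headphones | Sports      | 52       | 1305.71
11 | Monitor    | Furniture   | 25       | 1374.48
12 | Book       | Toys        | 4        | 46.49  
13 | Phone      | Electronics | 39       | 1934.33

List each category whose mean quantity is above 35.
SELECT category, AVG(quantity)
FROM sales
GROUP BY category
HAVING AVG(quantity) > 35

Result:
  Electronics: avg=39.00
  Food: avg=62.00
  Toys: avg=37.33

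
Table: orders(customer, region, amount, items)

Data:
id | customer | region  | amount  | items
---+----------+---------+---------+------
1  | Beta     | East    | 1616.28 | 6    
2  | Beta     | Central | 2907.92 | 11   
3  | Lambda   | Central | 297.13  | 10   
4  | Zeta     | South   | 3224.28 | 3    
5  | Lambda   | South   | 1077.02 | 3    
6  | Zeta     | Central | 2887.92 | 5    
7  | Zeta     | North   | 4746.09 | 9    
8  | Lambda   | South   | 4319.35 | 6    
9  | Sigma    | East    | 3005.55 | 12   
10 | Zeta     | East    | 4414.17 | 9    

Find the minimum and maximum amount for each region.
SELECT region, MIN(amount), MAX(amount)
FROM orders
GROUP BY region

Result:
  Central: min=297.13, max=2907.92
  East: min=1616.28, max=4414.17
  North: min=4746.09, max=4746.09
  South: min=1077.02, max=4319.35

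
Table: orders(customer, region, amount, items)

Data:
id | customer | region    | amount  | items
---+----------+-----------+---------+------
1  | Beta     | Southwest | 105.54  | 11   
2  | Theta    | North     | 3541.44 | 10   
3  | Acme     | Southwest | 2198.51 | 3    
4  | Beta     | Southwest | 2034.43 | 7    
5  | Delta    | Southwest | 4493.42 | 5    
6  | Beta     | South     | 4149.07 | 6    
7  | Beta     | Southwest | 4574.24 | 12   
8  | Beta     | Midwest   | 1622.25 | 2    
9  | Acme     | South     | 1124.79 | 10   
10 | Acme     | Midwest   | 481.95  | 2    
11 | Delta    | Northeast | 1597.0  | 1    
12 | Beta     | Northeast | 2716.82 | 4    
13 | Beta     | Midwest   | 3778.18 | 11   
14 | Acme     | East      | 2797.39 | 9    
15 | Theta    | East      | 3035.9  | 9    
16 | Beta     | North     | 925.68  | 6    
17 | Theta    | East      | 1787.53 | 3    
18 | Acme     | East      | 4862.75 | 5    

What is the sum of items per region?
SELECT region, SUM(items) as result
FROM orders
GROUP BY region

Result:
  East: 26
  Midwest: 15
  North: 16
  Northeast: 5
  South: 16
  Southwest: 38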